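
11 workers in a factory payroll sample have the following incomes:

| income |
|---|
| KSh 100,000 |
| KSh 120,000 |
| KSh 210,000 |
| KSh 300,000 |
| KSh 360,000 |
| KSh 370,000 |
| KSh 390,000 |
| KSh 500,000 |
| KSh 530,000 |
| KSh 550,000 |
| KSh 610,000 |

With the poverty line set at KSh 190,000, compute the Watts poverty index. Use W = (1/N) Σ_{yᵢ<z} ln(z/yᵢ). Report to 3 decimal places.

0.100

Below the line: KSh 100,000, KSh 120,000 (q = 2 of N = 11).
Log gaps: ln(190000/100000) = 0.6419; ln(190000/120000) = 0.4595.
W = 1.101386 / 11 = 0.100.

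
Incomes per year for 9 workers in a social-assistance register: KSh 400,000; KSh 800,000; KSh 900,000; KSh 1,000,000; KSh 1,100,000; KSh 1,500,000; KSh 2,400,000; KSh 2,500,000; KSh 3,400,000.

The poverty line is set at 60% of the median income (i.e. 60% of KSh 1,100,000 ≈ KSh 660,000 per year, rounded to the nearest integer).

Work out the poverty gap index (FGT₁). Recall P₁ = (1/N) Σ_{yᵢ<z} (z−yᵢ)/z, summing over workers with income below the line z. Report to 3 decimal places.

Incomes under z: KSh 400,000 (q = 1 of N = 9).
Gap ratios (z−y)/z: (660000−400000)/660000 = 0.3939.
Σ = 0.393939. Dividing by the full population N = 9 gives P₁ = 0.044.

0.044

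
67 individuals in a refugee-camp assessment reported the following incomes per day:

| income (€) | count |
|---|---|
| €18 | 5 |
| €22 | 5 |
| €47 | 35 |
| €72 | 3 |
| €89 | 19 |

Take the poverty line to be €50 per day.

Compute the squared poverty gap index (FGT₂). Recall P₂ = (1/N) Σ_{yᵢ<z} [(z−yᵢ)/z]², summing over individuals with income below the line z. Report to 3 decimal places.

Below z: 5×€18, 5×€22, 35×€47 (q = 45 of N = 67).
Gap ratios (z−y)/z: (50−18)/50 = 0.6400 (×5); (50−22)/50 = 0.5600 (×5); (50−47)/50 = 0.0600 (×35).
Squared: 0.4096 (×5); 0.3136 (×5); 0.0036 (×35).
Sum = 3.742000; P₂ = 3.742000 / 67 = 0.056.

0.056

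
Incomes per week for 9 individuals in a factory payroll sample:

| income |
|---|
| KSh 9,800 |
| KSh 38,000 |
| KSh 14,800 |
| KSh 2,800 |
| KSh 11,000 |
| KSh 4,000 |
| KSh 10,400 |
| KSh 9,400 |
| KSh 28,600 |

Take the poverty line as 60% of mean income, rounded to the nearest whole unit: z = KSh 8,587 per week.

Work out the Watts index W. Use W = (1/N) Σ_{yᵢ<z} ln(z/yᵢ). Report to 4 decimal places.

0.2094

Below the line: KSh 2,800, KSh 4,000 (q = 2 of N = 9).
Log gaps: ln(8587/2800) = 1.1206; ln(8587/4000) = 0.7640.
W = 1.884585 / 9 = 0.2094.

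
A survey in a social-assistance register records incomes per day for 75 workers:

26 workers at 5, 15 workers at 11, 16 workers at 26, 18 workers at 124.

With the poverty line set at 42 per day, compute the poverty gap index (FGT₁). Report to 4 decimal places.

0.5343

Below the line: 26×5, 15×11, 16×26 (q = 57 of N = 75).
Relative gaps: (42−5)/42 = 0.8810 (×26); (42−11)/42 = 0.7381 (×15); (42−26)/42 = 0.3810 (×16).
Sum of shortfalls = 40.071429; P₁ averages over all N: 40.071429 / 75 = 0.5343.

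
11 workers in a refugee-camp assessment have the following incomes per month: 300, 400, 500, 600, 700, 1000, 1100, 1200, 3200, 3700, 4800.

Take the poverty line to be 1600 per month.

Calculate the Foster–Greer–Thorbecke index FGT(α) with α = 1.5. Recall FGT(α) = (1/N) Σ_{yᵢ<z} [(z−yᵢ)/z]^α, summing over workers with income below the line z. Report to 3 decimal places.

0.309

Incomes under z: 300, 400, 500, 600, 700, 1000, 1100, 1200 (q = 8 of N = 11).
Gap ratios (z−y)/z: (1600−300)/1600 = 0.8125; (1600−400)/1600 = 0.7500; (1600−500)/1600 = 0.6875; (1600−600)/1600 = 0.6250; (1600−700)/1600 = 0.5625; (1600−1000)/1600 = 0.3750; (1600−1100)/1600 = 0.3125; (1600−1200)/1600 = 0.2500.
Raised to α = 1.5: 0.73238; 0.64952; 0.57004; 0.49411; 0.42188; 0.22964; 0.17469; 0.12500.
Sum = 3.397255; FGT(1.5) = 3.397255 / 11 = 0.309.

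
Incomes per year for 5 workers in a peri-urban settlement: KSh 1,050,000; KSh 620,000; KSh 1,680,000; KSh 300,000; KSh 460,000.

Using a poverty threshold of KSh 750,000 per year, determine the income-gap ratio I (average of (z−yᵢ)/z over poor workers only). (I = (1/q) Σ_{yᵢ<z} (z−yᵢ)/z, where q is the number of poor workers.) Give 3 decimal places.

Below the line: KSh 300,000, KSh 460,000, KSh 620,000 (q = 3 of N = 5).
Shortfall ratios (z−y)/z: 0.6000, 0.3867, 0.1733; sum = 1.160000.
I averages over the q = 3 poor units only: 1.160000 / 3 = 0.387.

0.387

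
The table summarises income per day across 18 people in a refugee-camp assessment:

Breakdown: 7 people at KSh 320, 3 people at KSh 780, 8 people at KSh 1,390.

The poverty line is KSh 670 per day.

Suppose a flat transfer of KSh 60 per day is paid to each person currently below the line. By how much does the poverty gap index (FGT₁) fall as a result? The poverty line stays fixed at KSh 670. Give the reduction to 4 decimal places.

0.0348

Before: below the line — 7×KSh 320; poverty gap index (FGT₁) = 0.203151.
After the KSh 60 transfer: below the line — 7×KSh 380; poverty gap index (FGT₁) = 0.168325.
Reduction = 0.203151 − 0.168325 = 0.0348.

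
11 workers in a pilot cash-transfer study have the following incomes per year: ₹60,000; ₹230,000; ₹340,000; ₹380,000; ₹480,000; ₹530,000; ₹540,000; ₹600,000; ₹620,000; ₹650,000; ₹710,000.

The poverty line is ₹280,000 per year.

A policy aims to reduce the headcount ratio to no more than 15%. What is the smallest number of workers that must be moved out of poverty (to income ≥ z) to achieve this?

1

Currently q = 2 of N = 11 are below the line (H = 0.182).
A headcount ratio of at most 15% allows at most ⌊0.15 × 11⌋ = 1 poor workers.
So at least 2 − 1 = 1 must be lifted.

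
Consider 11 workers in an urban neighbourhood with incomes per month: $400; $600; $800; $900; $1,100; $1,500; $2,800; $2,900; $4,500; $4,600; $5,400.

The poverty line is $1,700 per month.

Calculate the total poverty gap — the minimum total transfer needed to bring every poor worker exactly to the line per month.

$4,900

Below the line: $400, $600, $800, $900, $1,100, $1,500 (q = 6 of N = 11).
Individual gaps: 1700−400 = 1300; 1700−600 = 1100; 1700−800 = 900; 1700−900 = 800; 1700−1100 = 600; 1700−1500 = 200.
Aggregate gap = $4,900.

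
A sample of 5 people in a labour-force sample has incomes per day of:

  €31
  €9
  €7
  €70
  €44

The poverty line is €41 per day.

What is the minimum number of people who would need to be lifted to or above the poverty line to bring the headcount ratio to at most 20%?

2

3 of the 5 people are poor, so H = 3/5 = 0.600.
A headcount ratio of at most 20% allows at most ⌊0.20 × 5⌋ = 1 poor people.
So at least 3 − 1 = 2 must be lifted.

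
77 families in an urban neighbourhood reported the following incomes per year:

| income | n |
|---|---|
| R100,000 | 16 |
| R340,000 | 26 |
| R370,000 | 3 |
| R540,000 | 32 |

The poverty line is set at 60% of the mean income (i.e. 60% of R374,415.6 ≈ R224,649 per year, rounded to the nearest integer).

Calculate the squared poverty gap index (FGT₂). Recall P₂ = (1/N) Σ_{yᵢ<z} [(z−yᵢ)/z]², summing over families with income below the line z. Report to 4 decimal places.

Incomes under z: 16×R100,000 (q = 16 of N = 77).
Shortfall ratios: (224649−100000)/224649 = 0.5549 (×16).
Squared: 0.3079 (×16).
Sum = 4.925934; P₂ = 4.925934 / 77 = 0.0640.

0.0640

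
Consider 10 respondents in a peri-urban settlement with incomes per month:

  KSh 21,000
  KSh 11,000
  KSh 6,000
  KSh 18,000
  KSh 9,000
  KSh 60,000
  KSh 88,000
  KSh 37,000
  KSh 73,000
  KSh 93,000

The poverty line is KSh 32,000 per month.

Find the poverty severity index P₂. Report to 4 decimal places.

Incomes under z: KSh 6,000, KSh 9,000, KSh 11,000, KSh 18,000, KSh 21,000 (q = 5 of N = 10).
Normalized shortfalls: (32000−6000)/32000 = 0.8125; (32000−9000)/32000 = 0.7188; (32000−11000)/32000 = 0.6562; (32000−18000)/32000 = 0.4375; (32000−21000)/32000 = 0.3438.
Squared: 0.6602; 0.5166; 0.4307; 0.1914; 0.1182.
Sum = 1.916992; P₂ = 1.916992 / 10 = 0.1917.

0.1917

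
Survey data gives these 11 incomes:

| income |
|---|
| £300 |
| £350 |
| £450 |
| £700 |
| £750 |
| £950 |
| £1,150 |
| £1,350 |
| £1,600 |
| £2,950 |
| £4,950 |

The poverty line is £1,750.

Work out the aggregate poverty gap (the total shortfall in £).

Incomes under z: £300, £350, £450, £700, £750, £950, £1,150, £1,350, £1,600 (q = 9 of N = 11).
Individual gaps: 1750−300 = 1450; 1750−350 = 1400; 1750−450 = 1300; 1750−700 = 1050; 1750−750 = 1000; 1750−950 = 800; 1750−1150 = 600; 1750−1350 = 400; 1750−1600 = 150.
Aggregate gap = £8,150.

£8,150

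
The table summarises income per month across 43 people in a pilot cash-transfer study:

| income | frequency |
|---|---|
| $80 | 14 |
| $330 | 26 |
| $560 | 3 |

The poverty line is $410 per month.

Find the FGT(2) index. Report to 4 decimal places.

Poor units: 14×$80, 26×$330 (q = 40 of N = 43).
Normalized shortfalls: (410−80)/410 = 0.8049 (×14); (410−330)/410 = 0.1951 (×26).
Squared: 0.6478 (×14); 0.0381 (×26).
Sum = 10.059488; P₂ = 10.059488 / 43 = 0.2339.

0.2339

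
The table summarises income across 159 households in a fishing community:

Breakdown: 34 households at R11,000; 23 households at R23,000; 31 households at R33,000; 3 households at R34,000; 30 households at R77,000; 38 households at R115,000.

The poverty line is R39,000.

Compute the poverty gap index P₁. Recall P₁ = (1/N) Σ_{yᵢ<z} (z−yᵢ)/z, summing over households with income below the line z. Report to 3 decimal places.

Below z: 34×R11,000, 23×R23,000, 31×R33,000, 3×R34,000 (q = 91 of N = 159).
Gap ratios (z−y)/z: (39000−11000)/39000 = 0.7179 (×34); (39000−23000)/39000 = 0.4103 (×23); (39000−33000)/39000 = 0.1538 (×31); (39000−34000)/39000 = 0.1282 (×3).
Sum of shortfalls = 39.000000; P₁ averages over all N: 39.000000 / 159 = 0.245.

0.245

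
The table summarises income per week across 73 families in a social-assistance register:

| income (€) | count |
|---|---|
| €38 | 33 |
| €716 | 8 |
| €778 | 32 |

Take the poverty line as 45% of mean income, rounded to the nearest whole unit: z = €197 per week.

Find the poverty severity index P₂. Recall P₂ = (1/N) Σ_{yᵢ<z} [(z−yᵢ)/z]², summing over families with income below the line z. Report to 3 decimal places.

0.294

Incomes under z: 33×€38 (q = 33 of N = 73).
Gap ratios (z−y)/z: (197−38)/197 = 0.8071 (×33).
Squared: 0.6514 (×33).
Sum = 21.496895; P₂ = 21.496895 / 73 = 0.294.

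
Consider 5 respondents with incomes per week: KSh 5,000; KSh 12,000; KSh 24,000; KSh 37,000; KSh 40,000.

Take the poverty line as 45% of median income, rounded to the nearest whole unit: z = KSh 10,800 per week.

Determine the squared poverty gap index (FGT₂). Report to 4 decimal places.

0.0577

Incomes under z: KSh 5,000 (q = 1 of N = 5).
Gap ratios (z−y)/z: (10800−5000)/10800 = 0.5370.
Squared: 0.2884.
Sum = 0.288409; P₂ = 0.288409 / 5 = 0.0577.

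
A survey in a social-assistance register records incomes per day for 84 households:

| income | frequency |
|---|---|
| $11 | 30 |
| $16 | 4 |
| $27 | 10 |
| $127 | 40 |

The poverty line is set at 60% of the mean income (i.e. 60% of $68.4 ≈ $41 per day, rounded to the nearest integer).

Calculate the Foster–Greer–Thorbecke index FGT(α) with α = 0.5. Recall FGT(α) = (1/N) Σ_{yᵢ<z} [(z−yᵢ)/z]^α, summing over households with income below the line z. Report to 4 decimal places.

0.4122

Below the line: 30×$11, 4×$16, 10×$27 (q = 44 of N = 84).
Gap ratios (z−y)/z: (41−11)/41 = 0.7317 (×30); (41−16)/41 = 0.6098 (×4); (41−27)/41 = 0.3415 (×10).
Raised to α = 0.5: 0.85540 (×30); 0.78087 (×4); 0.58435 (×10).
Sum = 34.628930; FGT(0.5) = 34.628930 / 84 = 0.4122.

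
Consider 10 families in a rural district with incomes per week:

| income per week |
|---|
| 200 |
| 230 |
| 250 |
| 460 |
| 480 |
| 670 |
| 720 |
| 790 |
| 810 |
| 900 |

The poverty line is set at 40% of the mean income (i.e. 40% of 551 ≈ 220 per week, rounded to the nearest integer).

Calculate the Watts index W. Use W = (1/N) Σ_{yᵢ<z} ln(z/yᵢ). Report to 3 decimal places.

Below z: 200 (q = 1 of N = 10).
Log gaps: ln(220/200) = 0.0953.
W = 0.095310 / 10 = 0.010.

0.010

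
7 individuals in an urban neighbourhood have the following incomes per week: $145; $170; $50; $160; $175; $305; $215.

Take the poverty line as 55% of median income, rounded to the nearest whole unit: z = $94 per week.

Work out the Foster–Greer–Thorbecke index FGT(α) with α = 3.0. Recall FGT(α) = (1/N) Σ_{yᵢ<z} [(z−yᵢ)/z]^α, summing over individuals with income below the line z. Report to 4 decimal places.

0.0147

Incomes under z: $50 (q = 1 of N = 7).
Gap ratios (z−y)/z: (94−50)/94 = 0.4681.
Raised to α = 3.0: 0.10256.
Sum = 0.102559; FGT(3.0) = 0.102559 / 7 = 0.0147.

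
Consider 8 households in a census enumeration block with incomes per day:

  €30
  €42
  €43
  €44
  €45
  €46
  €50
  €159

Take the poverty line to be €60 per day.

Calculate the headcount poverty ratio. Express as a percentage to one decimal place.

87.5%

7 of the 8 households have income below €60.
H = 7/8 = 87.5%.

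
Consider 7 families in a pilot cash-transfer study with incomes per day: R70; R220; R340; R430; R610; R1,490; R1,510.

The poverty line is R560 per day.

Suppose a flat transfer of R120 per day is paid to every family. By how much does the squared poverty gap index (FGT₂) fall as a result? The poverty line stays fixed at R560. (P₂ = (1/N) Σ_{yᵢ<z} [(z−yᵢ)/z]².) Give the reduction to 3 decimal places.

0.103

Before: below the line — R70, R220, R340, R430; squared poverty gap index (FGT₂) = 0.19178.
After the R120 transfer: below the line — R190, R340, R460, R550; squared poverty gap index (FGT₂) = 0.08901.
Reduction = 0.19178 − 0.08901 = 0.103.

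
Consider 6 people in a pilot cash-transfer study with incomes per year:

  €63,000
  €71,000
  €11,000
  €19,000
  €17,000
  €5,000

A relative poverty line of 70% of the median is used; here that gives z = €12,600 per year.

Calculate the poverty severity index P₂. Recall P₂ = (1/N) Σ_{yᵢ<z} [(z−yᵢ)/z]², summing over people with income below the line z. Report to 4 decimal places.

Poor units: €5,000, €11,000 (q = 2 of N = 6).
Relative gaps: (12600−5000)/12600 = 0.6032; (12600−11000)/12600 = 0.1270.
Squared: 0.3638; 0.0161.
Sum = 0.379945; P₂ = 0.379945 / 6 = 0.0633.

0.0633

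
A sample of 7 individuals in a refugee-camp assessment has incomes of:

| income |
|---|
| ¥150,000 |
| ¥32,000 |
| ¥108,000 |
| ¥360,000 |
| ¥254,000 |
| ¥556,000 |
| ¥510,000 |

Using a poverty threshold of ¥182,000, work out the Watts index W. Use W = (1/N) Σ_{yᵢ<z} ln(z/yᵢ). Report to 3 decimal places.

Poor units: ¥32,000, ¥108,000, ¥150,000 (q = 3 of N = 7).
Log shortfalls: ln(182000/32000) = 1.7383; ln(182000/108000) = 0.5219; ln(182000/150000) = 0.1934.
W = 2.453518 / 7 = 0.351.

0.351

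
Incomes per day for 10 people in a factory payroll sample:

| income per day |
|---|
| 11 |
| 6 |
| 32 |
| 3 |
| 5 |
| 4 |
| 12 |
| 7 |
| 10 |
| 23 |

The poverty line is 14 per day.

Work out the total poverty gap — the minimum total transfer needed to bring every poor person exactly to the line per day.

Poor units: 3, 4, 5, 6, 7, 10, 11, 12 (q = 8 of N = 10).
Individual gaps: 14−3 = 11; 14−4 = 10; 14−5 = 9; 14−6 = 8; 14−7 = 7; 14−10 = 4; 14−11 = 3; 14−12 = 2.
Aggregate gap = 54.

54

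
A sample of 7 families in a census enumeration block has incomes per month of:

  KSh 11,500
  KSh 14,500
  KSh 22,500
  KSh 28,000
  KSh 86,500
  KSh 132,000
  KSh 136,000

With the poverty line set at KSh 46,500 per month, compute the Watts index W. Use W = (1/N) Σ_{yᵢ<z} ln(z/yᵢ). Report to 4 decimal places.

Below the line: KSh 11,500, KSh 14,500, KSh 22,500, KSh 28,000 (q = 4 of N = 7).
Log gaps: ln(46500/11500) = 1.3971; ln(46500/14500) = 1.1653; ln(46500/22500) = 0.7259; ln(46500/28000) = 0.5072.
W = 3.795594 / 7 = 0.5422.

0.5422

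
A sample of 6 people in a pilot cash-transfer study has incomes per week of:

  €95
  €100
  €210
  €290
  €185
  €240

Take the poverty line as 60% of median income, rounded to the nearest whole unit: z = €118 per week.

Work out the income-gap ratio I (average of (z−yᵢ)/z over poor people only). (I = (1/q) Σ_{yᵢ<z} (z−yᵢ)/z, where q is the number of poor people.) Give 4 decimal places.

Incomes under z: €95, €100 (q = 2 of N = 6).
Shortfall ratios (z−y)/z: 0.1949, 0.1525; sum = 0.347458.
The income-gap ratio divides by q (the poor only): 0.347458 / 2 = 0.1737.

0.1737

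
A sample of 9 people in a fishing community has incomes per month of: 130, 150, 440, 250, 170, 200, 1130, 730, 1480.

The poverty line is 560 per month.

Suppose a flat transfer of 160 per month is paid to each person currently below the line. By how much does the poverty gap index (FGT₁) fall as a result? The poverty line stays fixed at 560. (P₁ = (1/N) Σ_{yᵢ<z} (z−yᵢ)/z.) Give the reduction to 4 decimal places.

Before: below the line — 130, 150, 170, 200, 250, 440; poverty gap index (FGT₁) = 0.400794.
After the 160 transfer: below the line — 290, 310, 330, 360, 410; poverty gap index (FGT₁) = 0.218254.
Reduction = 0.400794 − 0.218254 = 0.1825.

0.1825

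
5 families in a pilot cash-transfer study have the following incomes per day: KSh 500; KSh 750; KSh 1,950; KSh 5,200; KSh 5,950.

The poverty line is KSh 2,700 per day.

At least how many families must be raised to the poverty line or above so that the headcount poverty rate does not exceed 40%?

3 of the 5 families are poor, so H = 3/5 = 0.600.
A headcount ratio of at most 40% allows at most ⌊0.40 × 5⌋ = 2 poor families.
So at least 3 − 2 = 1 must be lifted.

1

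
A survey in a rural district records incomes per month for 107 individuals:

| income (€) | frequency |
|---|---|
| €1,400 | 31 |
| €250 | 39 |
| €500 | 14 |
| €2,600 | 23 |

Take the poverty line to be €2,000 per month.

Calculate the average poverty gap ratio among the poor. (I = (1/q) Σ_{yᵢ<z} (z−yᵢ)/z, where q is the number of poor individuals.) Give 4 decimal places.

Below the line: 39×€250, 14×€500, 31×€1,400 (q = 84 of N = 107).
Shortfall ratios (z−y)/z: 0.8750 (×39), 0.7500 (×14), 0.3000 (×31); sum = 53.925000.
The income-gap ratio divides by q (the poor only): 53.925000 / 84 = 0.6420.

0.6420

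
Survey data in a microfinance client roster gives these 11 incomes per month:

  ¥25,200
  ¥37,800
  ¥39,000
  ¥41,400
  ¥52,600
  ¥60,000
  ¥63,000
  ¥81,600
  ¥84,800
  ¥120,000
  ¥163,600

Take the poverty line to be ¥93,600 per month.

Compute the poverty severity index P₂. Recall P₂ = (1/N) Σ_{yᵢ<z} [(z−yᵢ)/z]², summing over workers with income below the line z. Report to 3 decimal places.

Poor units: ¥25,200, ¥37,800, ¥39,000, ¥41,400, ¥52,600, ¥60,000, ¥63,000, ¥81,600, ¥84,800 (q = 9 of N = 11).
Normalized shortfalls: (93600−25200)/93600 = 0.7308; (93600−37800)/93600 = 0.5962; (93600−39000)/93600 = 0.5833; (93600−41400)/93600 = 0.5577; (93600−52600)/93600 = 0.4380; (93600−60000)/93600 = 0.3590; (93600−63000)/93600 = 0.3269; (93600−81600)/93600 = 0.1282; (93600−84800)/93600 = 0.0940.
Squared: 0.5340; 0.3554; 0.3403; 0.3110; 0.1919; 0.1289; 0.1069; 0.0164; 0.0088.
Sum = 1.993613; P₂ = 1.993613 / 11 = 0.181.

0.181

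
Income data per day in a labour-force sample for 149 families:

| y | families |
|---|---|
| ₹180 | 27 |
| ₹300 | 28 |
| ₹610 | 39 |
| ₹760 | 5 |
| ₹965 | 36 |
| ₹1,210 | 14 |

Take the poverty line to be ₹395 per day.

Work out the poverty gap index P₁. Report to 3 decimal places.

Below the line: 27×₹180, 28×₹300 (q = 55 of N = 149).
Relative gaps: (395−180)/395 = 0.5443 (×27); (395−300)/395 = 0.2405 (×28).
Sum of shortfalls = 21.430380; P₁ averages over all N: 21.430380 / 149 = 0.144.

0.144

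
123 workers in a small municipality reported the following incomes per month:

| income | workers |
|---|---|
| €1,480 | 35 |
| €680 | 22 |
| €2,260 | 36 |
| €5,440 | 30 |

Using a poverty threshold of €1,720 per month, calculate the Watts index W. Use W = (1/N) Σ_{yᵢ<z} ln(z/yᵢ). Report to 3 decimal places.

Incomes under z: 22×€680, 35×€1,480 (q = 57 of N = 123).
Log gaps: ln(1720/680) = 0.9280 (×22); ln(1720/1480) = 0.1503 (×35).
W = 25.675586 / 123 = 0.209.

0.209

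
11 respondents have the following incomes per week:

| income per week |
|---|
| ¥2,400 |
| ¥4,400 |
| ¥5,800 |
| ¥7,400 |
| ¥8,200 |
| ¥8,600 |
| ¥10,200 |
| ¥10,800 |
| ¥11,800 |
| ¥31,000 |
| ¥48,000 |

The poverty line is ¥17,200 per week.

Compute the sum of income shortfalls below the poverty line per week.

¥85,200

Incomes under z: ¥2,400, ¥4,400, ¥5,800, ¥7,400, ¥8,200, ¥8,600, ¥10,200, ¥10,800, ¥11,800 (q = 9 of N = 11).
Individual gaps: 17200−2400 = 14800; 17200−4400 = 12800; 17200−5800 = 11400; 17200−7400 = 9800; 17200−8200 = 9000; 17200−8600 = 8600; 17200−10200 = 7000; 17200−10800 = 6400; 17200−11800 = 5400.
Aggregate gap = ¥85,200.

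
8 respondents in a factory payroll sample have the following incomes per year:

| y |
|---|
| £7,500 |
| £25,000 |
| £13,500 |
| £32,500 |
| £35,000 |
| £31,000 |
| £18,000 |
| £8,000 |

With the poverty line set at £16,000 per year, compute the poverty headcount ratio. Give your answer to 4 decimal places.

3 of the 8 respondents have income below £16,000.
H = 3/8 = 0.3750.

0.3750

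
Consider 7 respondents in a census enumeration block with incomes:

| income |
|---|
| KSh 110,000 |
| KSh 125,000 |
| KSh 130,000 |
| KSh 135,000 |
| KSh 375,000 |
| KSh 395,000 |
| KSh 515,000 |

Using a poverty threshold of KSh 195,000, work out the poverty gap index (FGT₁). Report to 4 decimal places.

0.2051

Incomes under z: KSh 110,000, KSh 125,000, KSh 130,000, KSh 135,000 (q = 4 of N = 7).
Normalized shortfalls: (195000−110000)/195000 = 0.4359; (195000−125000)/195000 = 0.3590; (195000−130000)/195000 = 0.3333; (195000−135000)/195000 = 0.3077.
Σ = 1.435897. Dividing by the full population N = 7 gives P₁ = 0.2051.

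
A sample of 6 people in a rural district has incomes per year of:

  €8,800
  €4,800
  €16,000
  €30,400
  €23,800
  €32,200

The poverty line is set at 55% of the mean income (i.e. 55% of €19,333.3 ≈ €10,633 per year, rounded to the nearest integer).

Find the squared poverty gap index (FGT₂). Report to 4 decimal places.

Incomes under z: €4,800, €8,800 (q = 2 of N = 6).
Gap ratios (z−y)/z: (10633−4800)/10633 = 0.5486; (10633−8800)/10633 = 0.1724.
Squared: 0.3009; 0.0297.
Sum = 0.330652; P₂ = 0.330652 / 6 = 0.0551.

0.0551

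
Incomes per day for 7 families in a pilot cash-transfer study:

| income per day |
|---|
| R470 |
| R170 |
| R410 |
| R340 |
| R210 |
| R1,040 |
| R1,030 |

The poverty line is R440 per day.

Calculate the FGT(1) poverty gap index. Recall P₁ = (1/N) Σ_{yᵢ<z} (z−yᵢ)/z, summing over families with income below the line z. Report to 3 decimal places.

0.205

Below z: R170, R210, R340, R410 (q = 4 of N = 7).
Gap ratios (z−y)/z: (440−170)/440 = 0.6136; (440−210)/440 = 0.5227; (440−340)/440 = 0.2273; (440−410)/440 = 0.0682.
Σ = 1.431818. Dividing by the full population N = 7 gives P₁ = 0.205.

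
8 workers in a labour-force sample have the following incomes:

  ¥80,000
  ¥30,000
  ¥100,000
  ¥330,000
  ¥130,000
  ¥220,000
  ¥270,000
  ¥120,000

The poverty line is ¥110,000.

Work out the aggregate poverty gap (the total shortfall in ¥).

¥120,000

Poor units: ¥30,000, ¥80,000, ¥100,000 (q = 3 of N = 8).
Individual gaps: 110000−30000 = 80000; 110000−80000 = 30000; 110000−100000 = 10000.
Aggregate gap = ¥120,000.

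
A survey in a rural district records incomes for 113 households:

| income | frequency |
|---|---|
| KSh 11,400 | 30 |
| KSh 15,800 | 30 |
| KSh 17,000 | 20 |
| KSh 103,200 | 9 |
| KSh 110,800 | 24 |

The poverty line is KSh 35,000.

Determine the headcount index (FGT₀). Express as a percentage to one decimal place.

70.8%

80 of the 113 households have income below KSh 35,000.
H = 80/113 = 70.8%.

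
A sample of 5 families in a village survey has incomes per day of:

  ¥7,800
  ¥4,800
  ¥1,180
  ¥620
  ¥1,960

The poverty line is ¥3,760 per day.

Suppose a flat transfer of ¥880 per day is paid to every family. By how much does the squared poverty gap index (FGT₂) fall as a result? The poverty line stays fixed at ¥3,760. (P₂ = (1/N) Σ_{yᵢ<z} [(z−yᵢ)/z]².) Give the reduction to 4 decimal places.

0.1544

Before: below the line — ¥620, ¥1,180, ¥1,960; squared poverty gap index (FGT₂) = 0.279482.
After the ¥880 transfer: below the line — ¥1,500, ¥2,060, ¥2,840; squared poverty gap index (FGT₂) = 0.125113.
Reduction = 0.279482 − 0.125113 = 0.1544.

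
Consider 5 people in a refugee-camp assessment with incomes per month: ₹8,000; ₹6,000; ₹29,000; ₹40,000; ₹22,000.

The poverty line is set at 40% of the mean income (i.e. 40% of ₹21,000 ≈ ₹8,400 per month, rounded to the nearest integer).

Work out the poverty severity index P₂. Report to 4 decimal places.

Below z: ₹6,000, ₹8,000 (q = 2 of N = 5).
Gap ratios (z−y)/z: (8400−6000)/8400 = 0.2857; (8400−8000)/8400 = 0.0476.
Squared: 0.0816; 0.0023.
Sum = 0.083900; P₂ = 0.083900 / 5 = 0.0168.

0.0168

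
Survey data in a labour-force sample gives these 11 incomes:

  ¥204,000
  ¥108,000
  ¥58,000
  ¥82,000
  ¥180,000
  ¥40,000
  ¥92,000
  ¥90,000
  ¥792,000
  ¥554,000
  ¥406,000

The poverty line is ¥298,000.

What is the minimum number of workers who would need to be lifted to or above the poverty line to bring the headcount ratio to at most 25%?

6

8 of the 11 workers are poor, so H = 8/11 = 0.727.
A headcount ratio of at most 25% allows at most ⌊0.25 × 11⌋ = 2 poor workers.
So at least 8 − 2 = 6 must be lifted.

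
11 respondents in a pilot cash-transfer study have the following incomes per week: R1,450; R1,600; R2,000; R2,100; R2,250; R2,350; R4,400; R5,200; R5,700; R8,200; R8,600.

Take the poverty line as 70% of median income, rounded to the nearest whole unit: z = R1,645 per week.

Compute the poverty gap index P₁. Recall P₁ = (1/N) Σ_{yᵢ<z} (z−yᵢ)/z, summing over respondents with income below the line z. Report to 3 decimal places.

Poor units: R1,450, R1,600 (q = 2 of N = 11).
Relative gaps: (1645−1450)/1645 = 0.1185; (1645−1600)/1645 = 0.0274.
Σ = 0.145897. Dividing by the full population N = 11 gives P₁ = 0.013.

0.013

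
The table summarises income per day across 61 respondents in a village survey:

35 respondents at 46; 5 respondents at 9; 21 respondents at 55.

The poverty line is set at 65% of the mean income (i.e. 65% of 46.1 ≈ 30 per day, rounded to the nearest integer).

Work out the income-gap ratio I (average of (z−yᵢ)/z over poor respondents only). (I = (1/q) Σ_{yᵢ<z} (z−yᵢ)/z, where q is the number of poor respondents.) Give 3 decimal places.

Incomes under z: 5×9 (q = 5 of N = 61).
Relative gaps: 0.7000 (×5); sum = 3.500000.
The income-gap ratio divides by q (the poor only): 3.500000 / 5 = 0.700.

0.700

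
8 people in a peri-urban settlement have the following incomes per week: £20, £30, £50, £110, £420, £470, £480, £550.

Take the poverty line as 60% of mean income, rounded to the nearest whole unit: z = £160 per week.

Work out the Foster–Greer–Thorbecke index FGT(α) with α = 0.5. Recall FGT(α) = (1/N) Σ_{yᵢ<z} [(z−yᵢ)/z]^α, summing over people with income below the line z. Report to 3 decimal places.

0.403

Poor units: £20, £30, £50, £110 (q = 4 of N = 8).
Relative gaps: (160−20)/160 = 0.8750; (160−30)/160 = 0.8125; (160−50)/160 = 0.6875; (160−110)/160 = 0.3125.
Raised to α = 0.5: 0.93541; 0.90139; 0.82916; 0.55902.
Sum = 3.224975; FGT(0.5) = 3.224975 / 8 = 0.403.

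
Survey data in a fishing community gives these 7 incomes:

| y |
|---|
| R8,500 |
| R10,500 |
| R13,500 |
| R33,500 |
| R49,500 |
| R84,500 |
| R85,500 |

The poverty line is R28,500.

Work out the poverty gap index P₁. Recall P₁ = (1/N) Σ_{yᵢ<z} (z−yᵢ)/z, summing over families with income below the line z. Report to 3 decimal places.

0.266

Incomes under z: R8,500, R10,500, R13,500 (q = 3 of N = 7).
Shortfall ratios: (28500−8500)/28500 = 0.7018; (28500−10500)/28500 = 0.6316; (28500−13500)/28500 = 0.5263.
Σ = 1.859649. Dividing by the full population N = 7 gives P₁ = 0.266.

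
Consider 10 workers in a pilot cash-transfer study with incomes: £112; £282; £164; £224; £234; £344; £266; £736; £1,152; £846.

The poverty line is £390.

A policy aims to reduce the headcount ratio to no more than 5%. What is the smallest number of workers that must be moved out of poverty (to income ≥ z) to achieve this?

7

7 of the 10 workers are poor, so H = 7/10 = 0.700.
A headcount ratio of at most 5% allows at most ⌊0.05 × 10⌋ = 0 poor workers.
So at least 7 − 0 = 7 must be lifted.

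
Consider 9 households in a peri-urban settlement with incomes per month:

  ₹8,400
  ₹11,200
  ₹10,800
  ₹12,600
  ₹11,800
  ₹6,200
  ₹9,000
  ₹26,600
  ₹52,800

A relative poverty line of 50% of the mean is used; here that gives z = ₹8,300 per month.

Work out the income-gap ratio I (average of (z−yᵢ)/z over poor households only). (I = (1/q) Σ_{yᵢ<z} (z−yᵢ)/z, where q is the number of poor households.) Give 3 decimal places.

0.253

Below the line: ₹6,200 (q = 1 of N = 9).
Shortfall ratios (z−y)/z: 0.2530; sum = 0.253012.
The income-gap ratio divides by q (the poor only): 0.253012 / 1 = 0.253.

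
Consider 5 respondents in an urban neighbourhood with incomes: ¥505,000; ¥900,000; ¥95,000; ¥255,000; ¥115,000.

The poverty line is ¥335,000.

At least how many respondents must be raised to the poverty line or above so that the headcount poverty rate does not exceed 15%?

3 of the 5 respondents are poor, so H = 3/5 = 0.600.
A headcount ratio of at most 15% allows at most ⌊0.15 × 5⌋ = 0 poor respondents.
So at least 3 − 0 = 3 must be lifted.

3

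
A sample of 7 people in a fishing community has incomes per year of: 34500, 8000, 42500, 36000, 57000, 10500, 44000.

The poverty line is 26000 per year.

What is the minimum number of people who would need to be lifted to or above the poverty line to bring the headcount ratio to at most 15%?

1

2 of the 7 people are poor, so H = 2/7 = 0.286.
A headcount ratio of at most 15% allows at most ⌊0.15 × 7⌋ = 1 poor people.
So at least 2 − 1 = 1 must be lifted.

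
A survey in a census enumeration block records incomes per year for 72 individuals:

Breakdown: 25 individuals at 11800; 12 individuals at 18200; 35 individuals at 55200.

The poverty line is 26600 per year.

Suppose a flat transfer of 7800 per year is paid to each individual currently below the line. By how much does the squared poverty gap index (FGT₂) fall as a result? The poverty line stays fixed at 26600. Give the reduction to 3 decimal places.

0.100

Before: below the line — 25×11800, 12×18200; squared poverty gap index (FGT₂) = 0.12411.
After the 7800 transfer: below the line — 25×19600, 12×26000; squared poverty gap index (FGT₂) = 0.02413.
Reduction = 0.12411 − 0.02413 = 0.100.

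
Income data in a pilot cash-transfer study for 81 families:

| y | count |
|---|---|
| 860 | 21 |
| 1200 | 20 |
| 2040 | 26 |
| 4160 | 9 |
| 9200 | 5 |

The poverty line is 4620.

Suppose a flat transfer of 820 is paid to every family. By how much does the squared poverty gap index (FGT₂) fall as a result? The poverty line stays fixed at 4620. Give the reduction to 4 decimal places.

0.1785

Before: below the line — 21×860, 20×1200, 26×2040, 9×4160; squared poverty gap index (FGT₂) = 0.408231.
After the 820 transfer: below the line — 21×1680, 20×2020, 26×2860; squared poverty gap index (FGT₂) = 0.229773.
Reduction = 0.408231 − 0.229773 = 0.1785.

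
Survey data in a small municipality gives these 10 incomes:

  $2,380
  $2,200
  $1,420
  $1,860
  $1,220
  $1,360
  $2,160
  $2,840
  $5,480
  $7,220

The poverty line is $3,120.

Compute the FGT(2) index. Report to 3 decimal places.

Incomes under z: $1,220, $1,360, $1,420, $1,860, $2,160, $2,200, $2,380, $2,840 (q = 8 of N = 10).
Shortfall ratios: (3120−1220)/3120 = 0.6090; (3120−1360)/3120 = 0.5641; (3120−1420)/3120 = 0.5449; (3120−1860)/3120 = 0.4038; (3120−2160)/3120 = 0.3077; (3120−2200)/3120 = 0.2949; (3120−2380)/3120 = 0.2372; (3120−2840)/3120 = 0.0897.
Squared: 0.3708; 0.3182; 0.2969; 0.1631; 0.0947; 0.0869; 0.0563; 0.0081.
Sum = 1.394970; P₂ = 1.394970 / 10 = 0.139.

0.139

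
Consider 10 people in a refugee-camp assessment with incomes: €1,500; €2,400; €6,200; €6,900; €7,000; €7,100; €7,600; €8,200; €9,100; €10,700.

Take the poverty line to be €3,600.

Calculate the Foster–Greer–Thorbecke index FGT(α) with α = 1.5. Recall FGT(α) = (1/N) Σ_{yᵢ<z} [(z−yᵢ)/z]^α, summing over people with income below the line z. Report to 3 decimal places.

Incomes under z: €1,500, €2,400 (q = 2 of N = 10).
Relative gaps: (3600−1500)/3600 = 0.5833; (3600−2400)/3600 = 0.3333.
Raised to α = 1.5: 0.44553; 0.19245.
Sum = 0.637978; FGT(1.5) = 0.637978 / 10 = 0.064.

0.064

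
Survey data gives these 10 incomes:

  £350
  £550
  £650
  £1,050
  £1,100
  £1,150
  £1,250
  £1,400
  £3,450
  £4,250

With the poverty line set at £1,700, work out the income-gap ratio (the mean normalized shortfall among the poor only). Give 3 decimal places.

Below z: £350, £550, £650, £1,050, £1,100, £1,150, £1,250, £1,400 (q = 8 of N = 10).
Relative gaps: 0.7941, 0.6765, 0.6176, 0.3824, 0.3529, 0.3235, 0.2647, 0.1765; sum = 3.588235.
The income-gap ratio divides by q (the poor only): 3.588235 / 8 = 0.449.

0.449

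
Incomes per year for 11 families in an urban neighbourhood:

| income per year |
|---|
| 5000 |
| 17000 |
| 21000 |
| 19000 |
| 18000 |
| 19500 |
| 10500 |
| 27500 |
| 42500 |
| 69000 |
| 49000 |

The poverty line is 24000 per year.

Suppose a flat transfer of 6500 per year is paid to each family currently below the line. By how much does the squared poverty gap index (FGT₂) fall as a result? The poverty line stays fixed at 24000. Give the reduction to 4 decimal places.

Before: below the line — 5000, 10500, 17000, 18000, 19000, 19500, 21000; squared poverty gap index (FGT₂) = 0.107718.
After the 6500 transfer: below the line — 11500, 17000, 23500; squared poverty gap index (FGT₂) = 0.032434.
Reduction = 0.107718 − 0.032434 = 0.0753.

0.0753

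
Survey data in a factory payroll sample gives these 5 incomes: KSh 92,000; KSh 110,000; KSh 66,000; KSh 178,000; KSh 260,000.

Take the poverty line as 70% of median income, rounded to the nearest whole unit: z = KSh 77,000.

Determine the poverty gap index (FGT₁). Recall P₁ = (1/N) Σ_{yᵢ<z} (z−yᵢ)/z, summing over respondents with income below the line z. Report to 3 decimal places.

0.029

Below the line: KSh 66,000 (q = 1 of N = 5).
Relative gaps: (77000−66000)/77000 = 0.1429.
Σ = 0.142857. Dividing by the full population N = 5 gives P₁ = 0.029.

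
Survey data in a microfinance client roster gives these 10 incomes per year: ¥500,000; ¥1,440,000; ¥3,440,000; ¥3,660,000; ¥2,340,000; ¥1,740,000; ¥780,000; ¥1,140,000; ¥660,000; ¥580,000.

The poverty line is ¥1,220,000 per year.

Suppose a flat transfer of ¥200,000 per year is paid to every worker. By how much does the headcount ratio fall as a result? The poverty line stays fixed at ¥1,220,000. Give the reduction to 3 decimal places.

0.100

Before: below the line — ¥500,000, ¥580,000, ¥660,000, ¥780,000, ¥1,140,000; headcount ratio = 0.50000.
After the ¥200,000 transfer: below the line — ¥700,000, ¥780,000, ¥860,000, ¥980,000; headcount ratio = 0.40000.
Reduction = 0.50000 − 0.40000 = 0.100.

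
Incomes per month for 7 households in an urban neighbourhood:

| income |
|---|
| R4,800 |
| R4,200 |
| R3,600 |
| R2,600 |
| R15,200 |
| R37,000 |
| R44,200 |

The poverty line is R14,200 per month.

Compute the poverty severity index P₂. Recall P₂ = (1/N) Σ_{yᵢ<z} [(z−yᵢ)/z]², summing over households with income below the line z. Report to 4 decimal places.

Incomes under z: R2,600, R3,600, R4,200, R4,800 (q = 4 of N = 7).
Shortfall ratios: (14200−2600)/14200 = 0.8169; (14200−3600)/14200 = 0.7465; (14200−4200)/14200 = 0.7042; (14200−4800)/14200 = 0.6620.
Squared: 0.6673; 0.5572; 0.4959; 0.4382.
Sum = 2.158699; P₂ = 2.158699 / 7 = 0.3084.

0.3084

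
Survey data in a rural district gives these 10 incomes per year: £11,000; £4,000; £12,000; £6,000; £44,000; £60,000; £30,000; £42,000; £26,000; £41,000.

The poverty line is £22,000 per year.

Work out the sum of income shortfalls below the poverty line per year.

Below z: £4,000, £6,000, £11,000, £12,000 (q = 4 of N = 10).
Individual gaps: 22000−4000 = 18000; 22000−6000 = 16000; 22000−11000 = 11000; 22000−12000 = 10000.
Aggregate gap = £55,000.

£55,000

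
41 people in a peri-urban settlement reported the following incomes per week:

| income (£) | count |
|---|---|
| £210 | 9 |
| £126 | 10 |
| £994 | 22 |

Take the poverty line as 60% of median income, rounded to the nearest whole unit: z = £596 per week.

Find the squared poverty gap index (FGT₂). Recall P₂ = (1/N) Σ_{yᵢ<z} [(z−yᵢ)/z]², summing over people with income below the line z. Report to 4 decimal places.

Below the line: 10×£126, 9×£210 (q = 19 of N = 41).
Normalized shortfalls: (596−126)/596 = 0.7886 (×10); (596−210)/596 = 0.6477 (×9).
Squared: 0.6219 (×10); 0.4195 (×9).
Sum = 9.993818; P₂ = 9.993818 / 41 = 0.2438.

0.2438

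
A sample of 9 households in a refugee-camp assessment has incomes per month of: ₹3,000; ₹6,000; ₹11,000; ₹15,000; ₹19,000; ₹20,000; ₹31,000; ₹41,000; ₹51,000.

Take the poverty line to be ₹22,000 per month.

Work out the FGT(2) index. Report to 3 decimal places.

Below z: ₹3,000, ₹6,000, ₹11,000, ₹15,000, ₹19,000, ₹20,000 (q = 6 of N = 9).
Shortfall ratios: (22000−3000)/22000 = 0.8636; (22000−6000)/22000 = 0.7273; (22000−11000)/22000 = 0.5000; (22000−15000)/22000 = 0.3182; (22000−19000)/22000 = 0.1364; (22000−20000)/22000 = 0.0909.
Squared: 0.7459; 0.5289; 0.2500; 0.1012; 0.0186; 0.0083.
Sum = 1.652893; P₂ = 1.652893 / 9 = 0.184.

0.184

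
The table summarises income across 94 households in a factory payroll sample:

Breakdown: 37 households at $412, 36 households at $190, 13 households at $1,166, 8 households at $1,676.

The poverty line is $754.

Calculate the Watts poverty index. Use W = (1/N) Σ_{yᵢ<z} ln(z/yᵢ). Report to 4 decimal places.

0.7658

Incomes under z: 36×$190, 37×$412 (q = 73 of N = 94).
Log shortfalls: ln(754/190) = 1.3784 (×36); ln(754/412) = 0.6044 (×37).
W = 71.982912 / 94 = 0.7658.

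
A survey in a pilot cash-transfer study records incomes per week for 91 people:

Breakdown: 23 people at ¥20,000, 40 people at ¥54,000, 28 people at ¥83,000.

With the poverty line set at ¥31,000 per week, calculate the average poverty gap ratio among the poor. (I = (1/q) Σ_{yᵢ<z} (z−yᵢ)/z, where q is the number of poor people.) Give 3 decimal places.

0.355

Below the line: 23×¥20,000 (q = 23 of N = 91).
Shortfall ratios (z−y)/z: 0.3548 (×23); sum = 8.161290.
The income-gap ratio divides by q (the poor only): 8.161290 / 23 = 0.355.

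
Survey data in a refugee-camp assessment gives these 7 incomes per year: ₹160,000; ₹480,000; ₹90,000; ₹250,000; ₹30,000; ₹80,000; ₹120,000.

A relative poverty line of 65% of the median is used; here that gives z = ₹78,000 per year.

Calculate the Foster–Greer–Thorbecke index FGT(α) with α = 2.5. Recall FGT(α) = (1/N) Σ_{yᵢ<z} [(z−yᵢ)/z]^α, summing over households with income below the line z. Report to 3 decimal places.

0.042

Poor units: ₹30,000 (q = 1 of N = 7).
Normalized shortfalls: (78000−30000)/78000 = 0.6154.
Raised to α = 2.5: 0.29708.
Sum = 0.297075; FGT(2.5) = 0.297075 / 7 = 0.042.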